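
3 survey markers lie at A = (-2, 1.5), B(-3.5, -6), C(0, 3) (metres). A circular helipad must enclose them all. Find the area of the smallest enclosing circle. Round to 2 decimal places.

73.24

Side lengths²: AB² = 58.5, AC² = 6.25, BC² = 93.25.
Since BC² = 93.25 ≥ 58.5 + 6.25 = 64.75, the angle opposite BC is not acute, so the smallest enclosing circle has BC as diameter.
Centre = midpoint of BC = (-1.75, -1.5), r² = 93.25/4 = 23.3125.
Area = π·r² = π·23.3125 ≈ 73.24.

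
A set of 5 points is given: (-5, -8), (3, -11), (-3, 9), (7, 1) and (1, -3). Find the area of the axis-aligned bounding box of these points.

240

x ranges over [-5, 7], width 12.
y ranges over [-11, 9], height 20.
Area = 12 × 20 = 240.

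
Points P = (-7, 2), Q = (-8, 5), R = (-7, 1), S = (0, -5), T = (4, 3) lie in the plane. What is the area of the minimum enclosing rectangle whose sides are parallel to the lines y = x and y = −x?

117

In coordinates u = x + y, v = x − y the rectangle is axis-aligned; the map (x,y)→(u,v) scales areas by 2.
u-values: -5, -3, -6, -5, 7; range = 7 − (-6) = 13.
v-values: -9, -13, -8, 5, 1; range = 5 − (-13) = 18.
Area = (13 × 18) / 2 = 117.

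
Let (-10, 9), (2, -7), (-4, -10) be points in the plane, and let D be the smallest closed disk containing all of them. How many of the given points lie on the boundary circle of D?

3

Call the three points A, B, C in the order given.
Side lengths²: AB² = 400, AC² = 397, BC² = 45.
Since AB² = 400 < 397 + 45 = 442, the triangle is acute, so the smallest enclosing circle is the circumcircle.
Circumcentre = (-58/11, 1/22), r² = 49625/484.
The points at distance exactly r from the centre are (-10, 9), (2, -7), (-4, -10) — 3 points.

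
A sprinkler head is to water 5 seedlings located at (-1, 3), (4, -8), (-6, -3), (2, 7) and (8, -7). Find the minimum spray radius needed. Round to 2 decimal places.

8.26

By Welzl's lemma the MEC is supported by two points (diametrically opposite) or three points (on a circumcircle).
The minimum enclosing circle is determined by three boundary points: (-6, -3), (2, 7), (8, -7).
Their circumcentre is (89/43, -54/43) with r² = 126034/1849.
The farthest remaining point (4, -8) is at distance² 90989/1849 ≤ 126034/1849.
r = √(126034/1849) ≈ 8.26.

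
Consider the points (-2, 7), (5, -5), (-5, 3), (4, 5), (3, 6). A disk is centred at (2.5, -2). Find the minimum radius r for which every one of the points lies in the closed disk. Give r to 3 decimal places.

The required radius is the distance from (2.5, -2) to the farthest point.
Squared distances: 101.25, 15.25, 81.25, 51.25, 64.25.
Maximum is 101.25, attained at (-2, 7).
r = √(101.25) ≈ 10.062.

10.062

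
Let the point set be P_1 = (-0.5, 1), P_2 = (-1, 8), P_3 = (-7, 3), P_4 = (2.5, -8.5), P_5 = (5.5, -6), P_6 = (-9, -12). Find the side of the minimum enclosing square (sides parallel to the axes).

20

The bounding box has width 14.5 and height 20.
An axis-aligned square enclosing the set must have side ≥ max(width, height).
So the minimum side is max(14.5, 20) = 20.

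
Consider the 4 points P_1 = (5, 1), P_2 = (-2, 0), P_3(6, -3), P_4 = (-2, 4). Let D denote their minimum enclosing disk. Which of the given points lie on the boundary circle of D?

A smallest enclosing disk is always determined by at most three of the input points on its boundary.
The farthest pair is P_3–P_4 with squared distance 113. The circle on this segment as diameter has centre (2, 0.5) and r² = 113/4 = 28.25.
Check P_1: distance² to centre = 9.25 ≤ 28.25, so it lies inside.
All remaining points lie in this disk, and no smaller disk contains both endpoints, so this is the minimum enclosing circle.
The points at distance exactly r from the centre are P_3, P_4 — 2 points.

P_3, P_4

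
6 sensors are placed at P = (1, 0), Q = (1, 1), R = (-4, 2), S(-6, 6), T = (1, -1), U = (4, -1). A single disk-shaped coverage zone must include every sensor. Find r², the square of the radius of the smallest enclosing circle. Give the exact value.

37.25

A smallest enclosing disk is always determined by at most three of the input points on its boundary.
The farthest pair is S–U with squared distance 149. The circle on this segment as diameter has centre (-1, 2.5) and r² = 149/4 = 37.25.
Check P: distance² to centre = 10.25 ≤ 37.25, so it lies inside.
All remaining points lie in this disk, and no smaller disk contains both endpoints, so this is the minimum enclosing circle.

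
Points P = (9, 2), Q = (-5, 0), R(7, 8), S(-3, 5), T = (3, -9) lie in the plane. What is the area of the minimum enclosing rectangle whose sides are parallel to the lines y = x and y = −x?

In coordinates u = x + y, v = x − y the rectangle is axis-aligned; the map (x,y)→(u,v) scales areas by 2.
u-values: 11, -5, 15, 2, -6; range = 15 − (-6) = 21.
v-values: 7, -5, -1, -8, 12; range = 12 − (-8) = 20.
Area = (21 × 20) / 2 = 210.

210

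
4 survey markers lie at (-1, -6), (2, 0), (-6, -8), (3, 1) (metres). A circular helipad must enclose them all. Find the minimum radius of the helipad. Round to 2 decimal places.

By Welzl's lemma the MEC is supported by two points (diametrically opposite) or three points (on a circumcircle).
The farthest pair is (-6, -8)–(3, 1) with squared distance 162. The circle on this segment as diameter has centre (-1.5, -3.5) and r² = 162/4 = 40.5.
Check (-1, -6): distance² to centre = 6.5 ≤ 40.5, so it lies inside.
All remaining points lie in this disk, and no smaller disk contains both endpoints, so this is the minimum enclosing circle.
r = √(40.5) ≈ 6.36.

6.36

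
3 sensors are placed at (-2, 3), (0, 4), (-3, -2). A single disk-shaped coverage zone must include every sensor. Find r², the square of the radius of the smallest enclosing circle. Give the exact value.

Call the three points A, B, C in the order given.
Side lengths²: AB² = 5, AC² = 26, BC² = 45.
Since BC² = 45 ≥ 26 + 5 = 31, the angle opposite BC is not acute, so the smallest enclosing circle has BC as diameter.
Centre = midpoint of BC = (-1.5, 1), r² = 45/4 = 11.25.

11.25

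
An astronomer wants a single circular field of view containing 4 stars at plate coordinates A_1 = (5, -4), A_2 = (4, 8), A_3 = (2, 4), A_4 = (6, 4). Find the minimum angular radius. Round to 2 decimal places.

A smallest enclosing disk is always determined by at most three of the input points on its boundary.
The farthest pair is A_1–A_2 with squared distance 145. The circle on this segment as diameter has centre (4.5, 2) and r² = 145/4 = 36.25.
Check A_3: distance² to centre = 10.25 ≤ 36.25, so it lies inside.
All remaining points lie in this disk, and no smaller disk contains both endpoints, so this is the minimum enclosing circle.
r = √(36.25) ≈ 6.02.

6.02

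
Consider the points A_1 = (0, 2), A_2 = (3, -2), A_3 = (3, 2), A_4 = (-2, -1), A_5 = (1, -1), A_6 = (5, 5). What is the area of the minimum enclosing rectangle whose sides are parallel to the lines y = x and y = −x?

45.5

In coordinates u = x + y, v = x − y the rectangle is axis-aligned; the map (x,y)→(u,v) scales areas by 2.
u-values: 2, 1, 5, -3, 0, 10; range = 10 − (-3) = 13.
v-values: -2, 5, 1, -1, 2, 0; range = 5 − (-2) = 7.
Area = (13 × 7) / 2 = 45.5.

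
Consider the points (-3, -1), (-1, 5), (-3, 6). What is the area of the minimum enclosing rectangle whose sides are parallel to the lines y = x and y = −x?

In coordinates u = x + y, v = x − y the rectangle is axis-aligned; the map (x,y)→(u,v) scales areas by 2.
u-values: -4, 4, 3; range = 4 − (-4) = 8.
v-values: -2, -6, -9; range = -2 − (-9) = 7.
Area = (8 × 7) / 2 = 28.

28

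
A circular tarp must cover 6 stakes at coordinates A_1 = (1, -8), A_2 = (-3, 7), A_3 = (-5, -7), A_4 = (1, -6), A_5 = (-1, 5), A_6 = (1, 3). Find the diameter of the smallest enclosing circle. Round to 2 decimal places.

The minimum enclosing circle of a finite set is fixed by two of the points (as a diameter) or three (as a circumcircle).
The farthest pair is A_1–A_2 with squared distance 241. The circle on this segment as diameter has centre (-1, -0.5) and r² = 241/4 = 60.25.
Check A_3: distance² to centre = 58.25 ≤ 60.25, so it lies inside.
All remaining points lie in this disk, and no smaller disk contains both endpoints, so this is the minimum enclosing circle.
Diameter = 2r = 2√(60.25) ≈ 15.52.

15.52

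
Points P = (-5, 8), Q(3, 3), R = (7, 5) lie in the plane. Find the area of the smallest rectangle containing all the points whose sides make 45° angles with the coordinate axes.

67.5

In coordinates u = x + y, v = x − y the rectangle is axis-aligned; the map (x,y)→(u,v) scales areas by 2.
u-values: 3, 6, 12; range = 12 − 3 = 9.
v-values: -13, 0, 2; range = 2 − (-13) = 15.
Area = (9 × 15) / 2 = 67.5.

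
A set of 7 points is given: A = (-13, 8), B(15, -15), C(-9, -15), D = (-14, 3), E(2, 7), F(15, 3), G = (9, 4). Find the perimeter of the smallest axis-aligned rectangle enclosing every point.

104

Width = max x − min x = 15 − (-14) = 29.
Height = max y − min y = 8 − (-15) = 23.
Perimeter = 2(29 + 23) = 104.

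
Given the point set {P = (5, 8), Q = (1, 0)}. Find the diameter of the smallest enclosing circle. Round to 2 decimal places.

The smallest circle enclosing two points has them as diameter endpoints.
Centre = midpoint = (3, 4); r² = |PQ|²/4 = 80/4 = 20.
Diameter = 2r = 2√20 ≈ 8.94.

8.94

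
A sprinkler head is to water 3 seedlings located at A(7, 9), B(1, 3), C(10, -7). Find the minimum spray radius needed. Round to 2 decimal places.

8.14

Side lengths²: AB² = 72, AC² = 265, BC² = 181.
Since AC² = 265 ≥ 181 + 72 = 253, the angle opposite AC is not acute, so the smallest enclosing circle has AC as diameter.
Centre = midpoint of AC = (8.5, 1), r² = 265/4 = 66.25.
r = √(66.25) ≈ 8.14.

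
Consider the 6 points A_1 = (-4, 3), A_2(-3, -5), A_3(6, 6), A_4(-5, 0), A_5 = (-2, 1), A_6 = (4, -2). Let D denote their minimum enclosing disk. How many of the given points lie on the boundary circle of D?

2

A smallest enclosing disk is always determined by at most three of the input points on its boundary.
The farthest pair is A_2–A_3 with squared distance 202. The circle on this segment as diameter has centre (1.5, 0.5) and r² = 202/4 = 50.5.
Check A_1: distance² to centre = 36.5 ≤ 50.5, so it lies inside.
All remaining points lie in this disk, and no smaller disk contains both endpoints, so this is the minimum enclosing circle.
The points at distance exactly r from the centre are A_2, A_3 — 2 points.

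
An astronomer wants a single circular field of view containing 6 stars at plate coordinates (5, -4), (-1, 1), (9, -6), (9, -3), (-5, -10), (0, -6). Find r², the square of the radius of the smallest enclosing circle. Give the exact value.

19865/324

By Welzl's lemma the MEC is supported by two points (diametrically opposite) or three points (on a circumcircle).
The minimum enclosing circle is determined by three boundary points: (-1, 1), (9, -3), (-5, -10).
Their circumcentre is (17/9, -113/18) with r² = 19865/324.
The farthest remaining point (9, -6) is at distance² 16409/324 ≤ 19865/324.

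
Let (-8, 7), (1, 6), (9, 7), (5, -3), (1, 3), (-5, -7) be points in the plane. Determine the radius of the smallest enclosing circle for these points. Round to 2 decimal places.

The minimum enclosing circle is determined by three boundary points: (-8, 7), (9, 7), (-5, -7).
Their circumcentre is (0.5, 1.5) with r² = 102.5.
The farthest remaining point (5, -3) is at distance² 40.5 ≤ 102.5.
r = √(102.5) ≈ 10.12.

10.12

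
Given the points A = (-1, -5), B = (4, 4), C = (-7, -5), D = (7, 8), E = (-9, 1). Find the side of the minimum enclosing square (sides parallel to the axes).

The bounding box has width 16 and height 13.
An axis-aligned square enclosing the set must have side ≥ max(width, height).
So the minimum side is max(16, 13) = 16.

16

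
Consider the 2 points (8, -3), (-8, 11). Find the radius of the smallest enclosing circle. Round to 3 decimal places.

10.630

The smallest circle enclosing two points has them as diameter endpoints.
Centre = midpoint = (0, 4); r² = |(8, -3)−(-8, 11)|²/4 = 452/4 = 113.
r = √113 ≈ 10.630.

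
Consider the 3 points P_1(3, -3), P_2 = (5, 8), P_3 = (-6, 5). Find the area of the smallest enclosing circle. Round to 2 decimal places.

Side lengths²: P_1P_2² = 125, P_1P_3² = 145, P_2P_3² = 130.
Since P_1P_3² = 145 < 130 + 125 = 255, the triangle is acute, so the smallest enclosing circle is the circumcircle.
Circumcentre = (19/46, 145/46), r² = 47125/1058.
Area = π·r² = π·47125/1058 ≈ 139.93.

139.93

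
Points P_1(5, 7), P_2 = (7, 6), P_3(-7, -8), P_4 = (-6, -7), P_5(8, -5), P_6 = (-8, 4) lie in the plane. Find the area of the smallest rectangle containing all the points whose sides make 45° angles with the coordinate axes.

In coordinates u = x + y, v = x − y the rectangle is axis-aligned; the map (x,y)→(u,v) scales areas by 2.
u-values: 12, 13, -15, -13, 3, -4; range = 13 − (-15) = 28.
v-values: -2, 1, 1, 1, 13, -12; range = 13 − (-12) = 25.
Area = (28 × 25) / 2 = 350.

350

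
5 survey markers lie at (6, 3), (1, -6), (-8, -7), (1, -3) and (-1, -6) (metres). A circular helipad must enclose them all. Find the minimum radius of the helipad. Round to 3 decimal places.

The farthest pair is (6, 3)–(-8, -7) with squared distance 296. The circle on this segment as diameter has centre (-1, -2) and r² = 296/4 = 74.
Check (1, -6): distance² to centre = 20 ≤ 74, so it lies inside.
All remaining points lie in this disk, and no smaller disk contains both endpoints, so this is the minimum enclosing circle.
r = √74 ≈ 8.602.

8.602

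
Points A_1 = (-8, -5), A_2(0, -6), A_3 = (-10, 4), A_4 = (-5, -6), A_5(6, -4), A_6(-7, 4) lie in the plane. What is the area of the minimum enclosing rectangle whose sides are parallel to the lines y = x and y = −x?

180

In coordinates u = x + y, v = x − y the rectangle is axis-aligned; the map (x,y)→(u,v) scales areas by 2.
u-values: -13, -6, -6, -11, 2, -3; range = 2 − (-13) = 15.
v-values: -3, 6, -14, 1, 10, -11; range = 10 − (-14) = 24.
Area = (15 × 24) / 2 = 180.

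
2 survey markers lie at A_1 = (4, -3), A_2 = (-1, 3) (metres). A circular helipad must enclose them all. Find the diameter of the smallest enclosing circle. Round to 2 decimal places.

The smallest circle enclosing two points has them as diameter endpoints.
Centre = midpoint = (1.5, 0); r² = |A_1A_2|²/4 = 61/4 = 15.25.
Diameter = 2r = 2√(15.25) ≈ 7.81.

7.81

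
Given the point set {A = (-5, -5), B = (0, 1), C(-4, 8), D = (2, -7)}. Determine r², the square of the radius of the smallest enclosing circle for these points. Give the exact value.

65.25

The farthest pair is C–D with squared distance 261. The circle on this segment as diameter has centre (-1, 0.5) and r² = 261/4 = 65.25.
Check A: distance² to centre = 46.25 ≤ 65.25, so it lies inside.
All remaining points lie in this disk, and no smaller disk contains both endpoints, so this is the minimum enclosing circle.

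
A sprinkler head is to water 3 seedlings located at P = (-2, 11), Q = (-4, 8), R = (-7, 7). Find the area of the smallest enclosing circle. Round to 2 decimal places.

32.20

Side lengths²: PQ² = 13, PR² = 41, QR² = 10.
Since PR² = 41 ≥ 13 + 10 = 23, the angle opposite PR is not acute, so the smallest enclosing circle has PR as diameter.
Centre = midpoint of PR = (-4.5, 9), r² = 41/4 = 10.25.
Area = π·r² = π·10.25 ≈ 32.20.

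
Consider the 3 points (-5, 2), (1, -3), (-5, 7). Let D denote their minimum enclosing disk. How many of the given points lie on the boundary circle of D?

Call the three points A, B, C in the order given.
Side lengths²: AB² = 61, AC² = 25, BC² = 136.
Since BC² = 136 ≥ 61 + 25 = 86, the angle opposite BC is not acute, so the smallest enclosing circle has BC as diameter.
Centre = midpoint of BC = (-2, 2), r² = 136/4 = 34.
The points at distance exactly r from the centre are (1, -3), (-5, 7) — 2 points.

2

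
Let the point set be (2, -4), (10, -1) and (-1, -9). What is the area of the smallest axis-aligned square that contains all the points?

121

The bounding box has width 11 and height 8.
An axis-aligned square enclosing the set must have side ≥ max(width, height).
So the minimum side is max(11, 8) = 11.
Area = 11² = 121.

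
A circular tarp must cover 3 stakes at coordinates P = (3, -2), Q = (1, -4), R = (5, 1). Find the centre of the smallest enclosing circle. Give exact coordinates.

Side lengths²: PQ² = 8, PR² = 13, QR² = 41.
Since QR² = 41 ≥ 13 + 8 = 21, the angle opposite QR is not acute, so the smallest enclosing circle has QR as diameter.
Centre = midpoint of QR = (3, -1.5), r² = 41/4 = 10.25.
Centre = (3, -1.5).

(3, -1.5)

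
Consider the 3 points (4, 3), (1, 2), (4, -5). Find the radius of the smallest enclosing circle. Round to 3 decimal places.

4.014

Call the three points A, B, C in the order given.
Side lengths²: AB² = 10, AC² = 64, BC² = 58.
Since AC² = 64 < 58 + 10 = 68, the triangle is acute, so the smallest enclosing circle is the circumcircle.
Circumcentre = (11/3, -1), r² = 145/9.
r = √(145/9) ≈ 4.014.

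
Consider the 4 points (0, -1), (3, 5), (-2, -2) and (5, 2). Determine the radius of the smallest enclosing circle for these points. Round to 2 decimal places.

4.31

The minimum enclosing circle is determined by three boundary points: (3, 5), (-2, -2), (5, 2).
Their circumcentre is (43/58, 77/58) with r² = 31265/1682.
The farthest remaining point (0, -1) is at distance² 10037/1682 ≤ 31265/1682.
r = √(31265/1682) ≈ 4.31.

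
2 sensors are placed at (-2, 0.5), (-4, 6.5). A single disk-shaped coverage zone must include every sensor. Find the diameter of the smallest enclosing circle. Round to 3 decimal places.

6.325

The smallest circle enclosing two points has them as diameter endpoints.
Centre = midpoint = (-3, 3.5); r² = |(-2, 0.5)−(-4, 6.5)|²/4 = 40/4 = 10.
Diameter = 2r = 2√10 ≈ 6.325.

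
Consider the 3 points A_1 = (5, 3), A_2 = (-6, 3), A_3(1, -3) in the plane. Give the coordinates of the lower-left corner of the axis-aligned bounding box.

(-6, -3)

x-range [-6, 5], y-range [-3, 3].
The lower-left corner is (-6, -3).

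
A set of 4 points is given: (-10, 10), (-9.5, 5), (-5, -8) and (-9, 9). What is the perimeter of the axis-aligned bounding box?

46

Width = max x − min x = -5 − (-10) = 5.
Height = max y − min y = 10 − (-8) = 18.
Perimeter = 2(5 + 18) = 46.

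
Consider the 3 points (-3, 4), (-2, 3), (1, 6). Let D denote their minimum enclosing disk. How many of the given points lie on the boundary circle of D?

Call the three points A, B, C in the order given.
Side lengths²: AB² = 2, AC² = 20, BC² = 18.
Since AC² = 20 ≥ 18 + 2 = 20, the angle opposite AC is not acute, so the smallest enclosing circle has AC as diameter.
Centre = midpoint of AC = (-1, 5), r² = 20/4 = 5.
The points at distance exactly r from the centre are (-3, 4), (-2, 3), (1, 6) — 3 points.

3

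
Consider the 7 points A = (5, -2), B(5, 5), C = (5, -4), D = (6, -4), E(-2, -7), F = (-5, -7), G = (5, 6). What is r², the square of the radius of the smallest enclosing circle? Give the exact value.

The minimum enclosing circle of a finite set is fixed by two of the points (as a diameter) or three (as a circumcircle).
The farthest pair is F–G with squared distance 269. The circle on this segment as diameter has centre (0, -0.5) and r² = 269/4 = 67.25.
Check A: distance² to centre = 27.25 ≤ 67.25, so it lies inside.
All remaining points lie in this disk, and no smaller disk contains both endpoints, so this is the minimum enclosing circle.

67.25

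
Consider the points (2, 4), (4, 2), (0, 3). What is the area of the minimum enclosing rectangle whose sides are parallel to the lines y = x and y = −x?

7.5

In coordinates u = x + y, v = x − y the rectangle is axis-aligned; the map (x,y)→(u,v) scales areas by 2.
u-values: 6, 6, 3; range = 6 − 3 = 3.
v-values: -2, 2, -3; range = 2 − (-3) = 5.
Area = (3 × 5) / 2 = 7.5.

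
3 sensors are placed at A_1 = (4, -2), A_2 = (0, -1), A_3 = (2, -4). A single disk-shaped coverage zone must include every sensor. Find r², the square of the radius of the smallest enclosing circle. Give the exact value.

4.42

Side lengths²: A_1A_2² = 17, A_1A_3² = 8, A_2A_3² = 13.
Since A_1A_2² = 17 < 13 + 8 = 21, the triangle is acute, so the smallest enclosing circle is the circumcircle.
Circumcentre = (1.9, -1.9), r² = 4.42.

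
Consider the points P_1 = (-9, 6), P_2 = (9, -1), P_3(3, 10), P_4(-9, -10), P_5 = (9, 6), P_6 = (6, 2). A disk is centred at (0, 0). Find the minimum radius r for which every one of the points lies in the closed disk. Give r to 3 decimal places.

13.454

The required radius is the distance from (0, 0) to the farthest point.
Squared distances: 117, 82, 109, 181, 117, 40.
Maximum is 181, attained at P_4.
r = √181 ≈ 13.454.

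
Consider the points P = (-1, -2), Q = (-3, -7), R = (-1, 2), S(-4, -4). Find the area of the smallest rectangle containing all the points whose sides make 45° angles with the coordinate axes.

In coordinates u = x + y, v = x − y the rectangle is axis-aligned; the map (x,y)→(u,v) scales areas by 2.
u-values: -3, -10, 1, -8; range = 1 − (-10) = 11.
v-values: 1, 4, -3, 0; range = 4 − (-3) = 7.
Area = (11 × 7) / 2 = 38.5.

38.5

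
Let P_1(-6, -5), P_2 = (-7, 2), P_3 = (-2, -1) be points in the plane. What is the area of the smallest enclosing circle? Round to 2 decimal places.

41.72

Side lengths²: P_1P_2² = 50, P_1P_3² = 32, P_2P_3² = 34.
Since P_1P_2² = 50 < 34 + 32 = 66, the triangle is acute, so the smallest enclosing circle is the circumcircle.
Circumcentre = (-5.625, -1.375), r² = 13.28125.
Area = π·r² = π·13.28125 ≈ 41.72.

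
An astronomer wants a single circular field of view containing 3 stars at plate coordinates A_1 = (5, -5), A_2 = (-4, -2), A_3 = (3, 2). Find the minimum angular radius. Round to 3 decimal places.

Side lengths²: A_1A_2² = 90, A_1A_3² = 53, A_2A_3² = 65.
Since A_1A_2² = 90 < 65 + 53 = 118, the triangle is acute, so the smallest enclosing circle is the circumcircle.
Circumcentre = (33/38, -91/38), r² = 17225/722.
r = √(17225/722) ≈ 4.884.

4.884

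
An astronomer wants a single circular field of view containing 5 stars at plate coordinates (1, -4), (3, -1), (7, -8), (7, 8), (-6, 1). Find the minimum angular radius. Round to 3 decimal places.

By Welzl's lemma the MEC is supported by two points (diametrically opposite) or three points (on a circumcircle).
The minimum enclosing circle is determined by three boundary points: (7, -8), (7, 8), (-6, 1).
Their circumcentre is (38/13, 0) with r² = 13625/169.
The farthest remaining point (1, -4) is at distance² 3329/169 ≤ 13625/169.
r = √(13625/169) ≈ 8.979.

8.979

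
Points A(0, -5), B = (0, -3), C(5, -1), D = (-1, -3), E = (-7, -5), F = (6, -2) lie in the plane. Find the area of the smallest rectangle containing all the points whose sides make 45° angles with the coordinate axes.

In coordinates u = x + y, v = x − y the rectangle is axis-aligned; the map (x,y)→(u,v) scales areas by 2.
u-values: -5, -3, 4, -4, -12, 4; range = 4 − (-12) = 16.
v-values: 5, 3, 6, 2, -2, 8; range = 8 − (-2) = 10.
Area = (16 × 10) / 2 = 80.

80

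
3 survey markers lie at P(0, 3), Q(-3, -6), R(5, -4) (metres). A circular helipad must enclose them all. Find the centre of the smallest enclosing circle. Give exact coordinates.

(3/11, -23/11)

Side lengths²: PQ² = 90, PR² = 74, QR² = 68.
Since PQ² = 90 < 74 + 68 = 142, the triangle is acute, so the smallest enclosing circle is the circumcircle.
Circumcentre = (3/11, -23/11), r² = 3145/121.
Centre = (3/11, -23/11).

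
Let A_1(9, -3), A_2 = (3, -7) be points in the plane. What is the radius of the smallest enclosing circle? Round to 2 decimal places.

3.61

The smallest circle enclosing two points has them as diameter endpoints.
Centre = midpoint = (6, -5); r² = |A_1A_2|²/4 = 52/4 = 13.
r = √13 ≈ 3.61.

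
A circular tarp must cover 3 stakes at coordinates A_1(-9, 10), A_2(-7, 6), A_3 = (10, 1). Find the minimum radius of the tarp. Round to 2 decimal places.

Side lengths²: A_1A_2² = 20, A_1A_3² = 442, A_2A_3² = 314.
Since A_1A_3² = 442 ≥ 314 + 20 = 334, the angle opposite A_1A_3 is not acute, so the smallest enclosing circle has A_1A_3 as diameter.
Centre = midpoint of A_1A_3 = (0.5, 5.5), r² = 442/4 = 110.5.
r = √(110.5) ≈ 10.51.

10.51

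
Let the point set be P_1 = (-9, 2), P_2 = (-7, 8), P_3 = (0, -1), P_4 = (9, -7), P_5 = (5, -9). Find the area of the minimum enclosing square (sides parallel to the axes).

The bounding box has width 18 and height 17.
An axis-aligned square enclosing the set must have side ≥ max(width, height).
So the minimum side is max(18, 17) = 18.
Area = 18² = 324.

324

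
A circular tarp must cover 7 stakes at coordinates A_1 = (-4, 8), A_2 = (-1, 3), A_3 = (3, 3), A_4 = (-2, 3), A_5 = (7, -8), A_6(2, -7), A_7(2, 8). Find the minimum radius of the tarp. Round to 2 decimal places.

9.71

A smallest enclosing disk is always determined by at most three of the input points on its boundary.
The farthest pair is A_1–A_5 with squared distance 377. The circle on this segment as diameter has centre (1.5, 0) and r² = 377/4 = 94.25.
Check A_2: distance² to centre = 15.25 ≤ 94.25, so it lies inside.
All remaining points lie in this disk, and no smaller disk contains both endpoints, so this is the minimum enclosing circle.
r = √(94.25) ≈ 9.71.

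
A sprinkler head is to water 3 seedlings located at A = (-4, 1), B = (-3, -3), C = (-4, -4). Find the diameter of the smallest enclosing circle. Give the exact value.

Side lengths²: AB² = 17, AC² = 25, BC² = 2.
Since AC² = 25 ≥ 17 + 2 = 19, the angle opposite AC is not acute, so the smallest enclosing circle has AC as diameter.
Centre = midpoint of AC = (-4, -1.5), r² = 25/4 = 6.25.
Diameter = 2r = 2√(6.25) = 5.

5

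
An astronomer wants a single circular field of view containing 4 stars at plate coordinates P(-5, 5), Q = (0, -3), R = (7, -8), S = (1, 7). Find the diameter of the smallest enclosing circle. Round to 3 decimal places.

A smallest enclosing disk is always determined by at most three of the input points on its boundary.
The farthest pair is P–R with squared distance 313. The circle on this segment as diameter has centre (1, -1.5) and r² = 313/4 = 78.25.
Check Q: distance² to centre = 3.25 ≤ 78.25, so it lies inside.
All remaining points lie in this disk, and no smaller disk contains both endpoints, so this is the minimum enclosing circle.
Diameter = 2r = 2√(78.25) ≈ 17.692.

17.692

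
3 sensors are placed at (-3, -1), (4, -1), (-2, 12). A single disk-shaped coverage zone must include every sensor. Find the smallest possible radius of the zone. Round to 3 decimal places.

Call the three points A, B, C in the order given.
Side lengths²: AB² = 49, AC² = 170, BC² = 205.
Since BC² = 205 < 170 + 49 = 219, the triangle is acute, so the smallest enclosing circle is the circumcircle.
Circumcentre = (0.5, 137/26), r² = 17425/338.
r = √(17425/338) ≈ 7.180.

7.180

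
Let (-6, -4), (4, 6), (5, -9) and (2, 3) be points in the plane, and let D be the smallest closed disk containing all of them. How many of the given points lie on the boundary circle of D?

3

A smallest enclosing disk is always determined by at most three of the input points on its boundary.
The minimum enclosing circle is determined by three boundary points: (-6, -4), (4, 6), (5, -9).
Their circumcentre is (1.6875, -1.6875) with r² = 64.4453125.
The farthest remaining point (2, 3) is at distance² 22.0703125 ≤ 64.4453125.
The points at distance exactly r from the centre are (-6, -4), (4, 6), (5, -9) — 3 points.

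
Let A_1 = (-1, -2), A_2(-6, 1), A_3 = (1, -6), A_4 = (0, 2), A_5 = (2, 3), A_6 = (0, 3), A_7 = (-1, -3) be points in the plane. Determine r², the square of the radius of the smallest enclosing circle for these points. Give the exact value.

27.88

A smallest enclosing disk is always determined by at most three of the input points on its boundary.
The minimum enclosing circle is determined by three boundary points: A_2, A_3, A_5.
Their circumcentre is (-1.2, -1.2) with r² = 27.88.
The farthest remaining point A_6 is at distance² 19.08 ≤ 27.88.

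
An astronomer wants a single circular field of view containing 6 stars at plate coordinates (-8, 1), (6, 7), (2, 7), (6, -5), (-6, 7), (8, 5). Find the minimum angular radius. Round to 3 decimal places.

8.498

A smallest enclosing disk is always determined by at most three of the input points on its boundary.
The minimum enclosing circle is determined by three boundary points: (6, -5), (-6, 7), (8, 5).
Their circumcentre is (1/3, 4/3) with r² = 650/9.
The farthest remaining point (-8, 1) is at distance² 626/9 ≤ 650/9.
r = √(650/9) ≈ 8.498.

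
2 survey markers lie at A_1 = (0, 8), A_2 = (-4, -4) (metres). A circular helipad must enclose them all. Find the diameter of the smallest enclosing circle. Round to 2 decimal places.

12.65

The smallest circle enclosing two points has them as diameter endpoints.
Centre = midpoint = (-2, 2); r² = |A_1A_2|²/4 = 160/4 = 40.
Diameter = 2r = 2√40 ≈ 12.65.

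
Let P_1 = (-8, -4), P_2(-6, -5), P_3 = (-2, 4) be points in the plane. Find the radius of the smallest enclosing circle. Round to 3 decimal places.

5.005

Side lengths²: P_1P_2² = 5, P_1P_3² = 100, P_2P_3² = 97.
Since P_1P_3² = 100 < 97 + 5 = 102, the triangle is acute, so the smallest enclosing circle is the circumcircle.
Circumcentre = (-53/11, -3/22), r² = 12125/484.
r = √(12125/484) ≈ 5.005.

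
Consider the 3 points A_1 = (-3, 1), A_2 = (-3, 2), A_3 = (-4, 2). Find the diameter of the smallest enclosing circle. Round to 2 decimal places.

Side lengths²: A_1A_2² = 1, A_1A_3² = 2, A_2A_3² = 1.
Since A_1A_3² = 2 ≥ 1 + 1 = 2, the angle opposite A_1A_3 is not acute, so the smallest enclosing circle has A_1A_3 as diameter.
Centre = midpoint of A_1A_3 = (-3.5, 1.5), r² = 2/4 = 0.5.
Diameter = 2r = 2√(0.5) ≈ 1.41.

1.41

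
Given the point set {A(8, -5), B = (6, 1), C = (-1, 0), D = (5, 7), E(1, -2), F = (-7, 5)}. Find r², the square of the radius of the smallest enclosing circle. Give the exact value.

The farthest pair is A–F with squared distance 325. The circle on this segment as diameter has centre (0.5, 0) and r² = 325/4 = 81.25.
Check B: distance² to centre = 31.25 ≤ 81.25, so it lies inside.
All remaining points lie in this disk, and no smaller disk contains both endpoints, so this is the minimum enclosing circle.

81.25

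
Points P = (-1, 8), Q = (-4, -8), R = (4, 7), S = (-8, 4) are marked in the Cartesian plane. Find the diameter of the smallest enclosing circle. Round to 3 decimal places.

The minimum enclosing circle of a finite set is fixed by two of the points (as a diameter) or three (as a circumcircle).
The minimum enclosing circle is determined by three boundary points: Q, R, S.
Their circumcentre is (-15/26, -5/26) with r² = 24565/338.
The farthest remaining point P is at distance² 22745/338 ≤ 24565/338.
Diameter = 2r = 2√(24565/338) ≈ 17.050.

17.050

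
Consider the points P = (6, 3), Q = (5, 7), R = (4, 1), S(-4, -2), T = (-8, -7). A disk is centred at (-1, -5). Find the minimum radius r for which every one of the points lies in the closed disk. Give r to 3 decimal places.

13.416

The required radius is the distance from (-1, -5) to the farthest point.
Squared distances: 113, 180, 61, 18, 53.
Maximum is 180, attained at Q.
r = √180 ≈ 13.416.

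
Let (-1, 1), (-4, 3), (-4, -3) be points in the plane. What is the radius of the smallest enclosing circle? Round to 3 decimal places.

Call the three points A, B, C in the order given.
Side lengths²: AB² = 13, AC² = 25, BC² = 36.
Since BC² = 36 < 25 + 13 = 38, the triangle is acute, so the smallest enclosing circle is the circumcircle.
Circumcentre = (-23/6, 0), r² = 325/36.
r = √(325/36) ≈ 3.005.

3.005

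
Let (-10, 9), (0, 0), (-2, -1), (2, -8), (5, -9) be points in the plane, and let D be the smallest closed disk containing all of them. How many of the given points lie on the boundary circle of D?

2

A smallest enclosing disk is always determined by at most three of the input points on its boundary.
The farthest pair is (-10, 9)–(5, -9) with squared distance 549. The circle on this segment as diameter has centre (-2.5, 0) and r² = 549/4 = 137.25.
Check (0, 0): distance² to centre = 6.25 ≤ 137.25, so it lies inside.
All remaining points lie in this disk, and no smaller disk contains both endpoints, so this is the minimum enclosing circle.
The points at distance exactly r from the centre are (-10, 9), (5, -9) — 2 points.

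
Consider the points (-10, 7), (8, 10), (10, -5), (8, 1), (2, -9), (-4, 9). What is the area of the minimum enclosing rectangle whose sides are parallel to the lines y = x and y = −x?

400

In coordinates u = x + y, v = x − y the rectangle is axis-aligned; the map (x,y)→(u,v) scales areas by 2.
u-values: -3, 18, 5, 9, -7, 5; range = 18 − (-7) = 25.
v-values: -17, -2, 15, 7, 11, -13; range = 15 − (-17) = 32.
Area = (25 × 32) / 2 = 400.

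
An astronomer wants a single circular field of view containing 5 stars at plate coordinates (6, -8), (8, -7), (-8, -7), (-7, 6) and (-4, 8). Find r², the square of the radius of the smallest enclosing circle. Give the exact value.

16745/169

The minimum enclosing circle of a finite set is fixed by two of the points (as a diameter) or three (as a circumcircle).
The minimum enclosing circle is determined by three boundary points: (8, -7), (-8, -7), (-7, 6).
Their circumcentre is (0, -14/13) with r² = 16745/169.
The farthest remaining point (-4, 8) is at distance² 16628/169 ≤ 16745/169.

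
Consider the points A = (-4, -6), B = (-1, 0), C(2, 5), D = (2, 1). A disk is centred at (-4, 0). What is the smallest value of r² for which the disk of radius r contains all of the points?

61

The required radius is the distance from (-4, 0) to the farthest point.
Squared distances: 36, 9, 61, 37.
Maximum is 61, attained at C.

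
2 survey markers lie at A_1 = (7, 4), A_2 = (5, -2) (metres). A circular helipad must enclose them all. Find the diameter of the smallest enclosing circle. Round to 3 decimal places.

The smallest circle enclosing two points has them as diameter endpoints.
Centre = midpoint = (6, 1); r² = |A_1A_2|²/4 = 40/4 = 10.
Diameter = 2r = 2√10 ≈ 6.325.

6.325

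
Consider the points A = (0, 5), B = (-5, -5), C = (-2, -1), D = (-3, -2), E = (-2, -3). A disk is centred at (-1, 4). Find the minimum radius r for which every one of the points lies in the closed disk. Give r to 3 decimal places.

The required radius is the distance from (-1, 4) to the farthest point.
Squared distances: 2, 97, 26, 40, 50.
Maximum is 97, attained at B.
r = √97 ≈ 9.849.

9.849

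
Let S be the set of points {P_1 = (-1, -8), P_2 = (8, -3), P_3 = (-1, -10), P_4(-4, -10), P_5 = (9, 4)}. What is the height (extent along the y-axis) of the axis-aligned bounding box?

max y = 4, min y = -10, so height = 14.

14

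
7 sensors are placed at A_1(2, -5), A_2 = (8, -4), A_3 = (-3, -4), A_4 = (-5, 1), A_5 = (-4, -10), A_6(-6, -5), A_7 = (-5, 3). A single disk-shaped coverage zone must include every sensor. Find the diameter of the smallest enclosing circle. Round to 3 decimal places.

The minimum enclosing circle is determined by three boundary points: A_2, A_5, A_7.
Their circumcentre is (2/27, -85/27) with r² = 46325/729.
The farthest remaining point A_4 is at distance² 31313/729 ≤ 46325/729.
Diameter = 2r = 2√(46325/729) ≈ 15.943.

15.943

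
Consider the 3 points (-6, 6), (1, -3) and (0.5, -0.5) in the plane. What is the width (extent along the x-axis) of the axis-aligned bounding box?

7

max x = 1, min x = -6, so width = 7.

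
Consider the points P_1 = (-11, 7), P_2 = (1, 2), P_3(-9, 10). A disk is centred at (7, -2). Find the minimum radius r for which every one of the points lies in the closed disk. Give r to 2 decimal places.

The required radius is the distance from (7, -2) to the farthest point.
Squared distances: 405, 52, 400.
Maximum is 405, attained at P_1.
r = √405 ≈ 20.12.

20.12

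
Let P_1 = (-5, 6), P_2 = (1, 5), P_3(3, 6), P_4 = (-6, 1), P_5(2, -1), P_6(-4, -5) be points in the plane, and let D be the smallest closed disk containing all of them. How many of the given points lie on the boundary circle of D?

3

A smallest enclosing disk is always determined by at most three of the input points on its boundary.
The minimum enclosing circle is determined by three boundary points: P_1, P_3, P_6.
Their circumcentre is (-1, 9/11) with r² = 5185/121.
The farthest remaining point P_4 is at distance² 3029/121 ≤ 5185/121.
The points at distance exactly r from the centre are P_1, P_3, P_6 — 3 points.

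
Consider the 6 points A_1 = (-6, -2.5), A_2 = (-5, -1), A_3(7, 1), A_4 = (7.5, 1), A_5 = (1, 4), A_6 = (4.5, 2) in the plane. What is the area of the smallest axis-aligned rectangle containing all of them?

87.75

x ranges over [-6, 7.5], width 13.5.
y ranges over [-2.5, 4], height 6.5.
Area = 13.5 × 6.5 = 87.75.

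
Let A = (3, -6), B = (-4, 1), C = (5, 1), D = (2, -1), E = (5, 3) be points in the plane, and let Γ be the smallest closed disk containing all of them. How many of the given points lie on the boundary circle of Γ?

3

A smallest enclosing disk is always determined by at most three of the input points on its boundary.
The minimum enclosing circle is determined by three boundary points: A, B, E.
Their circumcentre is (25/22, -19/22) with r² = 7225/242.
The farthest remaining point C is at distance² 4453/242 ≤ 7225/242.
The points at distance exactly r from the centre are A, B, E — 3 points.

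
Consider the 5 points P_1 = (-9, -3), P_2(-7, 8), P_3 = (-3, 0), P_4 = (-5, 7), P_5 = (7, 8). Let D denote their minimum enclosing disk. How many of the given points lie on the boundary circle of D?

The farthest pair is P_1–P_5 with squared distance 377. The circle on this segment as diameter has centre (-1, 2.5) and r² = 377/4 = 94.25.
Check P_2: distance² to centre = 66.25 ≤ 94.25, so it lies inside.
All remaining points lie in this disk, and no smaller disk contains both endpoints, so this is the minimum enclosing circle.
The points at distance exactly r from the centre are P_1, P_5 — 2 points.

2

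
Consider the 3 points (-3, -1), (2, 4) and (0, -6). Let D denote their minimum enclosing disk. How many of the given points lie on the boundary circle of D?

Call the three points A, B, C in the order given.
Side lengths²: AB² = 50, AC² = 34, BC² = 104.
Since BC² = 104 ≥ 50 + 34 = 84, the angle opposite BC is not acute, so the smallest enclosing circle has BC as diameter.
Centre = midpoint of BC = (1, -1), r² = 104/4 = 26.
The points at distance exactly r from the centre are (2, 4), (0, -6) — 2 points.

2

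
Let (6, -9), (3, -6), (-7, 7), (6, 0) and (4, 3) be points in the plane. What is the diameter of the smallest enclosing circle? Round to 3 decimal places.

The minimum enclosing circle of a finite set is fixed by two of the points (as a diameter) or three (as a circumcircle).
The farthest pair is (6, -9)–(-7, 7) with squared distance 425. The circle on this segment as diameter has centre (-0.5, -1) and r² = 425/4 = 106.25.
Check (3, -6): distance² to centre = 37.25 ≤ 106.25, so it lies inside.
All remaining points lie in this disk, and no smaller disk contains both endpoints, so this is the minimum enclosing circle.
Diameter = 2r = 2√(106.25) ≈ 20.616.

20.616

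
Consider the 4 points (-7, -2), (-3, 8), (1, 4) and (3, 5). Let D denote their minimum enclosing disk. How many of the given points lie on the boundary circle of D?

3

The minimum enclosing circle is determined by three boundary points: (-7, -2), (-3, 8), (3, 5).
Their circumcentre is (-55/24, 23/12) with r² = 21605/576.
The farthest remaining point (1, 4) is at distance² 8741/576 ≤ 21605/576.
The points at distance exactly r from the centre are (-7, -2), (-3, 8), (3, 5) — 3 points.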